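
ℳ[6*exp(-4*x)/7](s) 6*gamma(s)/(7*2^(2*s))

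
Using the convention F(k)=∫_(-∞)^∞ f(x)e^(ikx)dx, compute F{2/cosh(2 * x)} pi/cosh(pi * k/4)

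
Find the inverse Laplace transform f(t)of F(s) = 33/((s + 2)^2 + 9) 11 * exp(-2 * t) * sin(3 * t)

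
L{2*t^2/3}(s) 4/(3*s^3)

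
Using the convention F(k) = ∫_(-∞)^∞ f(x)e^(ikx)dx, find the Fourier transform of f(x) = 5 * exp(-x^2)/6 5 * sqrt(pi) * exp(-k^2/4)/6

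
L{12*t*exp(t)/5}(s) 12/(5*(s - 1)^2)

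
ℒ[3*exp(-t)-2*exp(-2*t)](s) 3/(s + 1)-2/(s + 2)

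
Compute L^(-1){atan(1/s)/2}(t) sin(t)/(2 * t)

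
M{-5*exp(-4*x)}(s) -5*gamma(s)/4^s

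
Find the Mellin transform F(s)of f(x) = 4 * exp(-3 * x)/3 4 * gamma(s)/(3 * 3^s)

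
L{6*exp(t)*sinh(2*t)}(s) 12/((s - 1)^2 - 4)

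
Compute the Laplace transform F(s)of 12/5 12/(5*s)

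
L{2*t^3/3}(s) 4/s^4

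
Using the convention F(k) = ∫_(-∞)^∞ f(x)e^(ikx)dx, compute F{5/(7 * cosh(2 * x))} 5 * pi/(14 * cosh(pi * k/4))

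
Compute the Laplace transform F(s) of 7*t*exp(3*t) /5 7/(5*(s - 3) ^2) 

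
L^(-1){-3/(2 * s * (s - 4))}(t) -3 * exp(2 * t) * sinh(2 * t)/4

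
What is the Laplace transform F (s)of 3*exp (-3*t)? 3/ (s + 3)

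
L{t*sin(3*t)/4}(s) 3*s/(2*(s^2 + 9)^2)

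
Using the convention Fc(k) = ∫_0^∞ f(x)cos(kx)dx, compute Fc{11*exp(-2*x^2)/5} 11*sqrt(2)*sqrt(pi)*exp(-k^2/8)/20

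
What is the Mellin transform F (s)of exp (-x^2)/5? gamma (s/2)/10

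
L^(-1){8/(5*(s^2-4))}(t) 4*sinh(2*t)/5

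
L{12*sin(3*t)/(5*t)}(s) 12*atan(3/s)/5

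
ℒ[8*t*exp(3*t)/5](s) 8/(5*(s - 3)^2)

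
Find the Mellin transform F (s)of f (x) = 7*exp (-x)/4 7*gamma (s)/4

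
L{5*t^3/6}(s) 5/s^4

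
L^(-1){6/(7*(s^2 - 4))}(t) 3*sinh(2*t)/7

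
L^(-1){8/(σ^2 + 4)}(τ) 4 * sin(2 * τ)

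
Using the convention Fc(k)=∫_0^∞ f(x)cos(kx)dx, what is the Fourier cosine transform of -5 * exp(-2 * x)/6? -5/(3 * k^2 + 12)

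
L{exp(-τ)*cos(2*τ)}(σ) (σ+1)/((σ+1)^2+4)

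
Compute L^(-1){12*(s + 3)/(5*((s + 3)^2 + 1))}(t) 12*exp(-3*t)*cos(t)/5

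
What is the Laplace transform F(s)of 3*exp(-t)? 3/(s+1)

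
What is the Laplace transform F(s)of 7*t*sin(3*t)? 42*s/(s^2+9)^2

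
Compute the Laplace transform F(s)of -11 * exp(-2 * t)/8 -11/(8 * s + 16)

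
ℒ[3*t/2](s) 3/(2*s^2)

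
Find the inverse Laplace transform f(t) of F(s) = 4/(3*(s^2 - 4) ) 2*sinh(2*t) /3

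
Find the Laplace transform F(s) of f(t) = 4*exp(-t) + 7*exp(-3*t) 7/(s + 3) + 4/(s + 1) 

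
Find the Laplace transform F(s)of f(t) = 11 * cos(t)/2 11 * s/(2 * (s^2 + 1))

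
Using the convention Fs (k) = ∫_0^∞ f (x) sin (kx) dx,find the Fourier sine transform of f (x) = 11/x 11*pi/2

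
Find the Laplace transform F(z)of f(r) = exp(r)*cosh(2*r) (z - 1)/((z - 1)^2-4)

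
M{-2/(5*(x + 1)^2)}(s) 2*pi*(s - 1)/(5*sin(pi*s))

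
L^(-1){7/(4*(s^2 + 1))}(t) 7*sin(t)/4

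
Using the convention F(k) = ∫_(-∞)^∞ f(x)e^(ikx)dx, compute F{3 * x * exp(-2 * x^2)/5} 3 * sqrt(2) * I * sqrt(pi) * k * exp(-k^2/8)/40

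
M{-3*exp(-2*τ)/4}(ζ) -3*gamma(ζ)/(4*2^ζ)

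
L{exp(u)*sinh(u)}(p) 1/(p*(p - 2))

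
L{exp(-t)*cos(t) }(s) (s + 1) /((s + 1) ^2 + 1) 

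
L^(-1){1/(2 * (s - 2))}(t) exp(2 * t)/2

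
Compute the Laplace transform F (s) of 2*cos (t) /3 2*s/ (3*(s^2 + 1) ) 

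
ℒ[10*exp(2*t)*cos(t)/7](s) 10*(s - 2)/(7*((s - 2)^2 + 1))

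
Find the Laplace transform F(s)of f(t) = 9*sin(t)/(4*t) 9*atan(1/s)/4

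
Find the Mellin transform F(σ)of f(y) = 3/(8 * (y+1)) 3 * pi * csc(pi * σ)/8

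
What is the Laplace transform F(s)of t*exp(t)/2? 1/(2*(s - 1)^2)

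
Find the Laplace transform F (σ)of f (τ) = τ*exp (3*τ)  (σ - 3)^ (-2)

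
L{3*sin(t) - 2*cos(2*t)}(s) 3/(s^2 + 1) - 2*s/(s^2 + 4)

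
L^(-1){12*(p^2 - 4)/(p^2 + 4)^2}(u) 12*u*cos(2*u)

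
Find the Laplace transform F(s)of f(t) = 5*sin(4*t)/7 20/(7*(s^2+16))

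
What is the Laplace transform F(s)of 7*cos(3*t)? 7*s/(s^2 + 9)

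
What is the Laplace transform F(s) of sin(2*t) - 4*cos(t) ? 2/(s^2 + 4) - 4*s/(s^2 + 1) 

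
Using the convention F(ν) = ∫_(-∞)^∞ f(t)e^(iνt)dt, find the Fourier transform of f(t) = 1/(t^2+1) pi * exp(-Abs(ν))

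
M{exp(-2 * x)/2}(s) gamma(s)/(2 * 2^s)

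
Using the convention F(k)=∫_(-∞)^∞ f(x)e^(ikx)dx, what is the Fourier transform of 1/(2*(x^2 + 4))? pi*exp(-2*Abs(k))/4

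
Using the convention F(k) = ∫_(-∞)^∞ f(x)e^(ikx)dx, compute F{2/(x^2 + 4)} pi * exp(-2 * Abs(k))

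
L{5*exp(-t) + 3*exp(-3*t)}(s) 5/(s + 1) + 3/(s + 3)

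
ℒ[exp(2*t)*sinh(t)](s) 1/((s - 2)^2 - 1)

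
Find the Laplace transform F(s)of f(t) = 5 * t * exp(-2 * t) 5/(s + 2)^2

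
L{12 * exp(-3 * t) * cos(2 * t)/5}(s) 12 * (s + 3)/(5 * ((s + 3)^2 + 4))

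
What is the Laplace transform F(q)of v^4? 24/q^5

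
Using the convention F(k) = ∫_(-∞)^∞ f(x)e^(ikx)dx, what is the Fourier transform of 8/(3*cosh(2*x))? 4*pi/(3*cosh(pi*k/4))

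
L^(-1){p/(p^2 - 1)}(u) cosh(u)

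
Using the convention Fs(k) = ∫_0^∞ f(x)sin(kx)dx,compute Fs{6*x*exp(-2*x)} 24*k/(k^2 + 4)^2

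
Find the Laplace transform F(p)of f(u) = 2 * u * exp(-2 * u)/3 2/(3 * (p + 2)^2)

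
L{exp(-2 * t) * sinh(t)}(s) 1/((s + 2)^2 - 1)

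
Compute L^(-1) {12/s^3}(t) 6 * t^2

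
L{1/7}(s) 1/(7*s)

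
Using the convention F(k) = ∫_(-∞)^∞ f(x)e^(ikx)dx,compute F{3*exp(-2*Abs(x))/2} 6/(k^2 + 4)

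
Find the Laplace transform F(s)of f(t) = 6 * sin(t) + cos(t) 6/(s^2 + 1) + s/(s^2 + 1)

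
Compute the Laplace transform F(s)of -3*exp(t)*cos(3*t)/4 3*(1 - s)/(4*((s - 1)^2 + 9))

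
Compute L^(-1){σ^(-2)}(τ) τ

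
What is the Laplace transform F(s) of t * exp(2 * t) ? (s - 2) ^(-2) 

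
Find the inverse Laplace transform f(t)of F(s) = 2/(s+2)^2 2*t*exp(-2*t)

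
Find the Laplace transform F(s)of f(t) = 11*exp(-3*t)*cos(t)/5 11*(s + 3)/(5*((s + 3)^2 + 1))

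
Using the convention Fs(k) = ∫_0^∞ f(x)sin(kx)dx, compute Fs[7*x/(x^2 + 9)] 7*pi*exp(-3*k)/2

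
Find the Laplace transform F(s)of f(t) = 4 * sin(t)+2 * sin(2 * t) 4/(s^2+4)+4/(s^2+1)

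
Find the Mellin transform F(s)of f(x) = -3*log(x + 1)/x 3*pi*csc(pi*s)/(s - 1)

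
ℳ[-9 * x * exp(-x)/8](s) -9 * gamma(s + 1)/8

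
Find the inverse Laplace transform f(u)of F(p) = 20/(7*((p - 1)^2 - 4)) 10*exp(u)*sinh(2*u)/7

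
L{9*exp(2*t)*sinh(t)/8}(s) 9/(8*((s - 2)^2 - 1))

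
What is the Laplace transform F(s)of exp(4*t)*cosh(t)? (s - 4)/((s - 4)^2 - 1)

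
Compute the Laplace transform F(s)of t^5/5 24/s^6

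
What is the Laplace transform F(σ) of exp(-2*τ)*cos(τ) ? (σ + 2) /((σ + 2) ^2 + 1) 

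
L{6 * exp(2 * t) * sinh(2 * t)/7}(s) 12/(7 * s * (s - 4))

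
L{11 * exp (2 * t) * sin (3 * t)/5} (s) 33/ (5 * ( (s - 2)^2+9))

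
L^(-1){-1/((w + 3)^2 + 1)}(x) -exp(-3 * x) * sin(x)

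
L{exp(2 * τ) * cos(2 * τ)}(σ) (σ - 2)/((σ - 2)^2 + 4)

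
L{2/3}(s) 2/(3*s)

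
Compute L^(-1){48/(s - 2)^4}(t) 8 * t^3 * exp(2 * t)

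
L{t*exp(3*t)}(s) (s - 3)^(-2)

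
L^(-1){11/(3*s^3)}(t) 11*t^2/6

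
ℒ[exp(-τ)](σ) 1/(σ + 1)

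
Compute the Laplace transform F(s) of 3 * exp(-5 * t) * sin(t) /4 3/(4 * ((s+5) ^2+1) ) 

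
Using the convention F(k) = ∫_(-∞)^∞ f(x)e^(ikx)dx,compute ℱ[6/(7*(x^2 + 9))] 2*pi*exp(-3*Abs(k))/7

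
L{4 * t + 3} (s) 3/s + 4/s^2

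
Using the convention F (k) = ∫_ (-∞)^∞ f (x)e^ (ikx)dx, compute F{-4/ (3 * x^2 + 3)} -4 * pi * exp (-Abs (k))/3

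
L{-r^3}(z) -6/z^4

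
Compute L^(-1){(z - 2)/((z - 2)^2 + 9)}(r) exp(2*r)*cos(3*r)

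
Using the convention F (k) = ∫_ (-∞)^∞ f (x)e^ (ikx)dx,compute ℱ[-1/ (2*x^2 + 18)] -pi*exp (-3*Abs (k))/6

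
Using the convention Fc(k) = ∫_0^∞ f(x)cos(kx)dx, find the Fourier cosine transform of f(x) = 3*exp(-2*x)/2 3/(k^2 + 4)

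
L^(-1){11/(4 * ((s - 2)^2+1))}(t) 11 * exp(2 * t) * sin(t)/4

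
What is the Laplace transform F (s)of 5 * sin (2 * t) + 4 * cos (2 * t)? 10/ (s^2 + 4) + 4 * s/ (s^2 + 4)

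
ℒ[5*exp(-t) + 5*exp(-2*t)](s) 5/(s + 2) + 5/(s + 1)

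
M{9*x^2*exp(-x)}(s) 9*gamma(s + 2)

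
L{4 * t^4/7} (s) 96/ (7 * s^5)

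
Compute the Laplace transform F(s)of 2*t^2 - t 4/s^3 - 1/s^2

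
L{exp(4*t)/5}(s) 1/(5*(s - 4))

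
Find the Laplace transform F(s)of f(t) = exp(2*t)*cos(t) (s - 2)/((s - 2)^2 + 1)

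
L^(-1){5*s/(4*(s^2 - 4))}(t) 5*cosh(2*t)/4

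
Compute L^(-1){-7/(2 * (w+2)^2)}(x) -7 * x * exp(-2 * x)/2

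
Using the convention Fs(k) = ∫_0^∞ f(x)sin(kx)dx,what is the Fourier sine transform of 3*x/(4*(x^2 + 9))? 3*pi*exp(-3*k)/8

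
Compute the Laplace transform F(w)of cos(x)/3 w/(3 * (w^2 + 1))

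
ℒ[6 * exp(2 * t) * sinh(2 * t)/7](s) 12/(7 * s * (s - 4))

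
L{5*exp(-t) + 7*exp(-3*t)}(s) 7/(s + 3) + 5/(s + 1)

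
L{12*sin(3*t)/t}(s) 12*atan(3/s)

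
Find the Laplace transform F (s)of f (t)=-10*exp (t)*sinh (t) -10/ (s*(s - 2))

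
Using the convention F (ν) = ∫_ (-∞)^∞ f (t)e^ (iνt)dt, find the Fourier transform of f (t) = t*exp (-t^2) I*sqrt (pi)*ν*exp (-ν^2/4)/2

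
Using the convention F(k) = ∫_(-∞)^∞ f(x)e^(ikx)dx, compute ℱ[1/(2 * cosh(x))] pi/(2 * cosh(pi * k/2))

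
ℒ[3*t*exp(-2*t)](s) 3/(s + 2)^2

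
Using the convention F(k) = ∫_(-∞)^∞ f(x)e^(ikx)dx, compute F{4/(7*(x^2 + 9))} 4*pi*exp(-3*Abs(k))/21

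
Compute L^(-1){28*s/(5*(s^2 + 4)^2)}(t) 7*t*sin(2*t)/5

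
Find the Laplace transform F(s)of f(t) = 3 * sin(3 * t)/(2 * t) 3 * atan(3/s)/2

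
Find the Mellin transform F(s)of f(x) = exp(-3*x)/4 gamma(s)/(4*3^s)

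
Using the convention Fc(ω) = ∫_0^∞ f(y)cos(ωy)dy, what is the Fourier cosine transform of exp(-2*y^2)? sqrt(2)*sqrt(pi)*exp(-ω^2/8)/4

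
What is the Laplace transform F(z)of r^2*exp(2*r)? 2/(z - 2)^3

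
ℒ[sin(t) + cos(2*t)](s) s/(s^2 + 4) + 1/(s^2 + 1)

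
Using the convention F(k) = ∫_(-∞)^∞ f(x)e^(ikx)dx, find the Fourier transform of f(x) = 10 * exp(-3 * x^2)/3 10 * sqrt(3) * sqrt(pi) * exp(-k^2/12)/9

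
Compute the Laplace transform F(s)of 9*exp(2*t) 9/(s - 2)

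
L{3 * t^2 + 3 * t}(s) 3/s^2 + 6/s^3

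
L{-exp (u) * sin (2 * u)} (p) -2/ ( (p - 1)^2 + 4)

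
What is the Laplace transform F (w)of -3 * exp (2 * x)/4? -3/ (4 * w - 8)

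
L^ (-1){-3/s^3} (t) -3 * t^2/2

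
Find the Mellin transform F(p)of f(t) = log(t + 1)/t -pi*csc(pi*p)/(p - 1)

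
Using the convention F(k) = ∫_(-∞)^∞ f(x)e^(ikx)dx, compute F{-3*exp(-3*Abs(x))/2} -9/(k^2 + 9)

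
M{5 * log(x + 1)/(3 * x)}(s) -5 * pi * csc(pi * s)/(3 * s - 3)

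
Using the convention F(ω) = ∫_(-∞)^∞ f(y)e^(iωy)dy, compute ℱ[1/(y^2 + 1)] pi*exp(-Abs(ω))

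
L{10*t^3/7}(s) 60/(7*s^4)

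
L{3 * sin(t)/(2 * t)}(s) 3 * atan(1/s)/2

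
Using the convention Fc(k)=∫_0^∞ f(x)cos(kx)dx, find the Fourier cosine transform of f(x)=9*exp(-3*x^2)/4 3*sqrt(3)*sqrt(pi)*exp(-k^2/12)/8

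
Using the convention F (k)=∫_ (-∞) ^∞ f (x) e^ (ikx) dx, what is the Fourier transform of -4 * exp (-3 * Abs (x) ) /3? -8/ (k^2 + 9) 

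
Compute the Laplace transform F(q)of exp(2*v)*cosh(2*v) (q - 2)/(q*(q - 4))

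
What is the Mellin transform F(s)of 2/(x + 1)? 2 * pi * csc(pi * s)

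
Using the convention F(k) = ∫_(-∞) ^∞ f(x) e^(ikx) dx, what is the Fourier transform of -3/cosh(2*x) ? -3*pi/(2*cosh(pi*k/4) ) 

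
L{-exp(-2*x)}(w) -1/(w+2)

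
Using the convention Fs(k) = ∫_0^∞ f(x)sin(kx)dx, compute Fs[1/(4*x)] pi/8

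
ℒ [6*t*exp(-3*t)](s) 6/(s + 3)^2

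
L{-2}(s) -2/s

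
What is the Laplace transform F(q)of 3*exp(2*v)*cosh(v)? 3*(q - 2)/((q - 2)^2 - 1)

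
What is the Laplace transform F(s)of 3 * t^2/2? 3/s^3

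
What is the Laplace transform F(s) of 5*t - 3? 5/s^2 - 3/s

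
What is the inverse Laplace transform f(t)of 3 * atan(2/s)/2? 3 * sin(2 * t)/(2 * t)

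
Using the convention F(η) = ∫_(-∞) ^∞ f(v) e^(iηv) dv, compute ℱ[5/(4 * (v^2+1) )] 5 * pi * exp(-Abs(η) ) /4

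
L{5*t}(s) 5/s^2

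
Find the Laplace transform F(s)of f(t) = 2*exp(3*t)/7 2/(7*(s - 3))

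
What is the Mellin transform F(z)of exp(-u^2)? gamma(z/2)/2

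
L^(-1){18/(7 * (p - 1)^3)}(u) 9 * u^2 * exp(u)/7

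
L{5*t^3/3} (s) 10/s^4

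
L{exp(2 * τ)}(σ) 1/(σ - 2)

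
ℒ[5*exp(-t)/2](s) 5/(2*(s+1))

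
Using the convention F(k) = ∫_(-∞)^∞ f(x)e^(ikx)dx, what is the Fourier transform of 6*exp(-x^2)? 6*sqrt(pi)*exp(-k^2/4)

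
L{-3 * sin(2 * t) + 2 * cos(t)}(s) 2 * s/(s^2 + 1) - 6/(s^2 + 4)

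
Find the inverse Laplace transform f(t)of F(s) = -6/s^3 -3 * t^2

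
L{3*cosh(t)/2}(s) 3*s/(2*(s^2 - 1))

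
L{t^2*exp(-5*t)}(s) 2/(s+5)^3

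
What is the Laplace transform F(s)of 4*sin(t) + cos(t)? 4/(s^2 + 1) + s/(s^2 + 1)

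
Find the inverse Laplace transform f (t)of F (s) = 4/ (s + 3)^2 4 * t * exp (-3 * t)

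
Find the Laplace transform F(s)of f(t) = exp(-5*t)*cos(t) (s+5)/((s+5)^2+1)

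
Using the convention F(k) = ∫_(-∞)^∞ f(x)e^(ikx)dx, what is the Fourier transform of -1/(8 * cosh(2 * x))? -pi/(16 * cosh(pi * k/4))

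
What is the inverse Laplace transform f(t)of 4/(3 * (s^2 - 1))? 4 * sinh(t)/3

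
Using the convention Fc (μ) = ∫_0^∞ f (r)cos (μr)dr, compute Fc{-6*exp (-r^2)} -3*sqrt (pi)*exp (-μ^2/4)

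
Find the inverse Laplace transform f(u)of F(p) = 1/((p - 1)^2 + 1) exp(u) * sin(u)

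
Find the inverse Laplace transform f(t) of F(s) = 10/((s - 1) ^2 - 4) 5*exp(t)*sinh(2*t) 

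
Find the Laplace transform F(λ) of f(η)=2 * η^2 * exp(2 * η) 4/(λ - 2) ^3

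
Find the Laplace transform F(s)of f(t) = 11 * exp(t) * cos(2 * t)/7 11 * (s - 1)/(7 * ((s - 1)^2 + 4))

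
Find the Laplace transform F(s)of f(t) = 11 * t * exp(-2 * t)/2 11/(2 * (s + 2)^2)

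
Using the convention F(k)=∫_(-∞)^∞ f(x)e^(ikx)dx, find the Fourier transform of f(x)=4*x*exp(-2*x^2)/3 sqrt(2)*I*sqrt(pi)*k*exp(-k^2/8)/6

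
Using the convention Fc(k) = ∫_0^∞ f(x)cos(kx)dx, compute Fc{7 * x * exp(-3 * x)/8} 7 * (9 - k^2)/(8 * (k^2 + 9)^2)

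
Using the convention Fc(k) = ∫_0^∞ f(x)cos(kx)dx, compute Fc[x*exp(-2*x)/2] (4 - k^2)/(2*(k^2+4)^2)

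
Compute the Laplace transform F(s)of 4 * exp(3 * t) 4/(s - 3)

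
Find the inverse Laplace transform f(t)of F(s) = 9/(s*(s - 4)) 9*exp(2*t)*sinh(2*t)/2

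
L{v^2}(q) 2/q^3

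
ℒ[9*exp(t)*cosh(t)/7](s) 9*(s - 1)/(7*s*(s - 2))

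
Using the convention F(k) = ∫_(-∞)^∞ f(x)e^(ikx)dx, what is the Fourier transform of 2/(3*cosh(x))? 2*pi/(3*cosh(pi*k/2))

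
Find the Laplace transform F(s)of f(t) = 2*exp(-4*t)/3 2/(3*(s+4))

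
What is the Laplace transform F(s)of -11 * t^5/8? -165/s^6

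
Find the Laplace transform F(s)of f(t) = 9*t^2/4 9/(2*s^3)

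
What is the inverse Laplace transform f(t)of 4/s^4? 2 * t^3/3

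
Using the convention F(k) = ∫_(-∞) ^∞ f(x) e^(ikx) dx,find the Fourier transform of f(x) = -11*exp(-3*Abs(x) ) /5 -66/(5*k^2 + 45) 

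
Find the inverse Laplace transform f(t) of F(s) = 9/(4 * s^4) 3 * t^3/8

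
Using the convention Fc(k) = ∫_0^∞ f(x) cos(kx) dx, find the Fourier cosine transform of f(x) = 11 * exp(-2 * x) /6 11/(3 * (k^2 + 4) ) 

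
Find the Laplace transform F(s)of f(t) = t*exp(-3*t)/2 1/(2*(s + 3)^2)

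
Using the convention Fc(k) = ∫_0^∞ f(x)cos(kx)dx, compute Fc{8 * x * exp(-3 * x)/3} 8 * (9 - k^2)/(3 * (k^2 + 9)^2)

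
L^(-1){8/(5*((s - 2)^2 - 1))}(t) 8*exp(2*t)*sinh(t)/5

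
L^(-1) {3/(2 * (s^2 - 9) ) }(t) sinh(3 * t) /2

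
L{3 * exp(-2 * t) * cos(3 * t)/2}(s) 3 * (s + 2)/(2 * ((s + 2)^2 + 9))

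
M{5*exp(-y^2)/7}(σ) 5*gamma(σ/2)/14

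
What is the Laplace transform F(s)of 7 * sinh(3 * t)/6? 7/(2 * (s^2 - 9))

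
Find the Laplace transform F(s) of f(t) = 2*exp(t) 2/(s - 1) 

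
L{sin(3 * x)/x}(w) atan(3/w)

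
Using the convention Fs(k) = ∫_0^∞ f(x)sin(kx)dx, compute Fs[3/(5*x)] 3*pi/10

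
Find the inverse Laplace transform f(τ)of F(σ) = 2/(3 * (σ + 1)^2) 2 * τ * exp(-τ)/3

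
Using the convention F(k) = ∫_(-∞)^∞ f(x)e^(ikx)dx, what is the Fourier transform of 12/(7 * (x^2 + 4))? 6 * pi * exp(-2 * Abs(k))/7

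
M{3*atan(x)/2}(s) -3*pi*sec(pi*s/2)/(4*s)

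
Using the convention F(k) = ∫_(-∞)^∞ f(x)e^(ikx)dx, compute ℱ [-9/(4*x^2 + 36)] -3*pi*exp(-3*Abs(k))/4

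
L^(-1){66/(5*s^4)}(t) 11*t^3/5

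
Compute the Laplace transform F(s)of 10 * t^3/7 60/(7 * s^4)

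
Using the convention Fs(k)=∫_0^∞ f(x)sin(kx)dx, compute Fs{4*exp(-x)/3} 4*k/(3*(k^2 + 1))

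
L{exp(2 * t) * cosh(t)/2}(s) (s - 2)/(2 * ((s - 2)^2 - 1))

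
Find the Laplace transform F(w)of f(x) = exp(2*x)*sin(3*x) 3/((w - 2)^2 + 9)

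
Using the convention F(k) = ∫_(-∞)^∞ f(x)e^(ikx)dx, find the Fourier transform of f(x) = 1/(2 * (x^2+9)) pi * exp(-3 * Abs(k))/6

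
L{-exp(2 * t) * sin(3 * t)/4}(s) -3/(4 * (s - 2)^2 + 36)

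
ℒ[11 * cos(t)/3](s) 11 * s/(3 * (s^2 + 1))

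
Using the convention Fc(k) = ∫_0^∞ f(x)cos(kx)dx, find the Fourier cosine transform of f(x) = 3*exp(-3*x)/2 9/(2*(k^2 + 9))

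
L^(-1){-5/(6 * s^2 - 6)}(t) -5 * sinh(t)/6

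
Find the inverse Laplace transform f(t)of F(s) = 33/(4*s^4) 11*t^3/8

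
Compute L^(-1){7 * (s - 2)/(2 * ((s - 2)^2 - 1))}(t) 7 * exp(2 * t) * cosh(t)/2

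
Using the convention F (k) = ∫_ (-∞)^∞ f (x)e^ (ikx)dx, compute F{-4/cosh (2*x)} -2*pi/cosh (pi*k/4)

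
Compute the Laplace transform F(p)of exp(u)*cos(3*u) (p - 1)/((p - 1)^2 + 9)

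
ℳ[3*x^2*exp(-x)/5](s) 3*gamma(s + 2)/5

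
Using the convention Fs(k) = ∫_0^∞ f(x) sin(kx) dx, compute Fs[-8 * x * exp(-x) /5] -16 * k/(5 * (k^2 + 1) ^2) 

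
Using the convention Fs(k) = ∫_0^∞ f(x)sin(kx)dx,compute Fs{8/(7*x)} 4*pi/7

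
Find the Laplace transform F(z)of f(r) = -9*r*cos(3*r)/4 9*(9 - z^2)/(4*(z^2 + 9)^2)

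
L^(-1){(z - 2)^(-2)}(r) r * exp(2 * r)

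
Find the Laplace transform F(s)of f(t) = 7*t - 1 7/s^2 - 1/s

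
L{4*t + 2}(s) 4/s^2 + 2/s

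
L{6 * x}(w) 6/w^2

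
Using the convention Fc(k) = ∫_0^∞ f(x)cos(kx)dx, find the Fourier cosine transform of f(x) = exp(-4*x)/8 1/(2*(k^2 + 16))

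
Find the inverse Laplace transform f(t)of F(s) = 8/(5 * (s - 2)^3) 4 * t^2 * exp(2 * t)/5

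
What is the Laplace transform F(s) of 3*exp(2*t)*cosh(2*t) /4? 3*(s - 2) /(4*s*(s - 4) ) 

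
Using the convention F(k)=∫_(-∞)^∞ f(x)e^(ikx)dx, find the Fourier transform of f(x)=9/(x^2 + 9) 3*pi*exp(-3*Abs(k))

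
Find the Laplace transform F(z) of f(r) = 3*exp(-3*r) 3/(z + 3) 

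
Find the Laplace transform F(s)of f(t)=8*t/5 8/(5*s^2)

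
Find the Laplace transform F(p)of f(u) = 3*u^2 6/p^3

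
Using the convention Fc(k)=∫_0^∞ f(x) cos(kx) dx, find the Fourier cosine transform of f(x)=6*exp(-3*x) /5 18/(5*(k^2 + 9) ) 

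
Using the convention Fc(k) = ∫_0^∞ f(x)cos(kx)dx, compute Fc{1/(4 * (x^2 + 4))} pi * exp(-2 * k)/16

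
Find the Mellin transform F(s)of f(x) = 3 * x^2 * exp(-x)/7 3 * gamma(s + 2)/7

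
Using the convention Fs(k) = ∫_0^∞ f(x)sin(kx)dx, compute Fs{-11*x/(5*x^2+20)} -11*pi*exp(-2*k)/10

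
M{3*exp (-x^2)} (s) 3*gamma (s/2)/2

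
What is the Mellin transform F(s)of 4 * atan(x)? -2 * pi * sec(pi * s/2)/s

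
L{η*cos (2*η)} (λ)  (λ^2 - 4)/ (λ^2 + 4)^2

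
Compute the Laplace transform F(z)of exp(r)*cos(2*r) (z - 1)/((z - 1)^2 + 4)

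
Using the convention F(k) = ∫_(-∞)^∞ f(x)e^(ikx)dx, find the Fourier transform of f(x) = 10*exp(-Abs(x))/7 20/(7*(k^2 + 1))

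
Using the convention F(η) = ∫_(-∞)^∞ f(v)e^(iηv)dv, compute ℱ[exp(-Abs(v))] 2/(η^2+1)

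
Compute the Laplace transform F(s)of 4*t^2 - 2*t 8/s^3 - 2/s^2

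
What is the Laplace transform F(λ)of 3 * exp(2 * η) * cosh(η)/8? 3 * (λ - 2)/(8 * ((λ - 2)^2 - 1))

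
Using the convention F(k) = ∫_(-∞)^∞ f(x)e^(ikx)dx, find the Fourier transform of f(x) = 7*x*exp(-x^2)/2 7*I*sqrt(pi)*k*exp(-k^2/4)/4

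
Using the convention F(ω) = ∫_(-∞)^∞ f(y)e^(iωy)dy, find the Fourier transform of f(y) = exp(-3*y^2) sqrt(3)*sqrt(pi)*exp(-ω^2/12)/3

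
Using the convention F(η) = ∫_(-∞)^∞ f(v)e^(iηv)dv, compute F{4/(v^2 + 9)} 4*pi*exp(-3*Abs(η))/3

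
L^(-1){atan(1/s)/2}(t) sin(t)/(2*t)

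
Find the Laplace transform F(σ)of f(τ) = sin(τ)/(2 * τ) atan(1/σ)/2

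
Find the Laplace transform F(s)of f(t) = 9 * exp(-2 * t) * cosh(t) 9 * (s+2)/((s+2)^2 - 1)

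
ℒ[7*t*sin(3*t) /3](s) 14*s/(s^2 + 9) ^2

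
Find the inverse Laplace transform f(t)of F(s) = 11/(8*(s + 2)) 11*exp(-2*t)/8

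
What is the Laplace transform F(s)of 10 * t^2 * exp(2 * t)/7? 20/(7 * (s - 2)^3)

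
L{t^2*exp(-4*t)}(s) 2/(s + 4)^3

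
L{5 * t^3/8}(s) 15/(4 * s^4)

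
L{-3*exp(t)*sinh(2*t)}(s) -6/((s - 1)^2 - 4)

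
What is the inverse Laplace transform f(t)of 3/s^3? 3*t^2/2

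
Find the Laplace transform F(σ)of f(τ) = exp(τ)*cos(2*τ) (σ - 1)/((σ - 1)^2 + 4)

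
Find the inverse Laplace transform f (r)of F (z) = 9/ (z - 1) 9 * exp (r)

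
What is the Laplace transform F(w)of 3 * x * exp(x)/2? 3/(2 * (w - 1)^2)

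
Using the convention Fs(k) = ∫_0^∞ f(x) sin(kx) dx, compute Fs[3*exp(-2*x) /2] 3*k/(2*(k^2+4) ) 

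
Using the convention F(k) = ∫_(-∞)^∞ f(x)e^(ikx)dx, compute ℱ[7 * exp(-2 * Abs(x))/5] 28/(5 * (k^2 + 4))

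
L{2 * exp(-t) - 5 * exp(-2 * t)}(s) 2/(s + 1) - 5/(s + 2)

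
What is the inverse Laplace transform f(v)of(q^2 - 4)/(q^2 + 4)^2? v * cos(2 * v)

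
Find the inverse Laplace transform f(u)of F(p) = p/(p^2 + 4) cos(2 * u)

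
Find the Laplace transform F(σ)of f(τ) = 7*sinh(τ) 7/(σ^2 - 1)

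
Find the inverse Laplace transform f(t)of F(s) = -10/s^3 -5*t^2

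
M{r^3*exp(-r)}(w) gamma(w + 3)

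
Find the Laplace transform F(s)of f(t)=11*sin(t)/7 11/(7*(s^2 + 1))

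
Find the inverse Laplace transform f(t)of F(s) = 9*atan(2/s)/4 9*sin(2*t)/(4*t)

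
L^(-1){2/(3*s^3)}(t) t^2/3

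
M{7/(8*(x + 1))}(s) 7*pi*csc(pi*s)/8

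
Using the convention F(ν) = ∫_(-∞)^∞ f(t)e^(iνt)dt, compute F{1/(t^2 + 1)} pi * exp(-Abs(ν))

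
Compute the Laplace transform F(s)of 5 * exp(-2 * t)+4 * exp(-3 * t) 4/(s+3)+5/(s+2)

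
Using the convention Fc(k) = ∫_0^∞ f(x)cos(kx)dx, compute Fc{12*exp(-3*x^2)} 2*sqrt(3)*sqrt(pi)*exp(-k^2/12)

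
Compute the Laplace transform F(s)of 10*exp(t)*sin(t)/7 10/(7*((s - 1)^2 + 1))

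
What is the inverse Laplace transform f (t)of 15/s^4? 5 * t^3/2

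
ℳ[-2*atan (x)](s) pi*sec (pi*s/2)/s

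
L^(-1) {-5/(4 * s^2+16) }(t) -5 * sin(2 * t) /8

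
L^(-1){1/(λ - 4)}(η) exp(4*η)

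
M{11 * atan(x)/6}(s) -11 * pi * sec(pi * s/2)/(12 * s)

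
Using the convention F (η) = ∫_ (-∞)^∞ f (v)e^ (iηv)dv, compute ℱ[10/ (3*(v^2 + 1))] 10*pi*exp (-Abs (η))/3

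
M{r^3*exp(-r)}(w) gamma(w + 3)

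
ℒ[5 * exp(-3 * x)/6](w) 5/(6 * (w + 3))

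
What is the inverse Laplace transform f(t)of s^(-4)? t^3/6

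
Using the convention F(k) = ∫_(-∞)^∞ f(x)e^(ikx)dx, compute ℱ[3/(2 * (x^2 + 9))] pi * exp(-3 * Abs(k))/2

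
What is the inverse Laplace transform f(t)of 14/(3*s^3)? 7*t^2/3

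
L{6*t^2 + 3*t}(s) 12/s^3 + 3/s^2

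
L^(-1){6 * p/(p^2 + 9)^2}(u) u * sin(3 * u)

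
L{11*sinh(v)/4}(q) 11/(4*(q^2-1))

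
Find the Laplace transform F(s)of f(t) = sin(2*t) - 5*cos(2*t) 2/(s^2 + 4) - 5*s/(s^2 + 4)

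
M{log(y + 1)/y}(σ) -pi*csc(pi*σ)/(σ - 1)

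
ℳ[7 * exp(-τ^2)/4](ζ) 7 * gamma(ζ/2)/8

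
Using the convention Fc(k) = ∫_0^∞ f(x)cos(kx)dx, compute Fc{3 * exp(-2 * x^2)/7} 3 * sqrt(2) * sqrt(pi) * exp(-k^2/8)/28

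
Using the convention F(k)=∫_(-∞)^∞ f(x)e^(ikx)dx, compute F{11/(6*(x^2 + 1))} 11*pi*exp(-Abs(k))/6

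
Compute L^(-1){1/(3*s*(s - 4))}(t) exp(2*t)*sinh(2*t)/6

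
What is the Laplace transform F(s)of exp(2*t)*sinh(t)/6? 1/(6*((s - 2)^2 - 1))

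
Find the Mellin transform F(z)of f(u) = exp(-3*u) gamma(z)/3^z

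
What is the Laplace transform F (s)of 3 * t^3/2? 9/s^4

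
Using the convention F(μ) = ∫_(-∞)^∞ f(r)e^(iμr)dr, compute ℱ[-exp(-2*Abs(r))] -4/(μ^2 + 4)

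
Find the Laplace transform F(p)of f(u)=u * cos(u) (p^2 - 1)/(p^2 + 1)^2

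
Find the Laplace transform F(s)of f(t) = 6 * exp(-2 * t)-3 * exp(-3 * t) 6/(s + 2)-3/(s + 3)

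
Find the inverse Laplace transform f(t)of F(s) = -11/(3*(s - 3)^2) -11*t*exp(3*t)/3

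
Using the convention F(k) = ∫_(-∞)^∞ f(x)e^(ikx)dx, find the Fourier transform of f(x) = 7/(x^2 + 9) 7*pi*exp(-3*Abs(k))/3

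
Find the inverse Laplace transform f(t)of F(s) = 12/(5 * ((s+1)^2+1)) 12 * exp(-t) * sin(t)/5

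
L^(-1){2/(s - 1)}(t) 2*exp(t)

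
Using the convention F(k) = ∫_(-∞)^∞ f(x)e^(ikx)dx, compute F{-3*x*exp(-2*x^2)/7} -3*sqrt(2)*I*sqrt(pi)*k*exp(-k^2/8)/56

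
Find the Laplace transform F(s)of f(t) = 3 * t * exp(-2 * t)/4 3/(4 * (s + 2)^2)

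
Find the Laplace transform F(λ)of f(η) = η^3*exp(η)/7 6/(7*(λ - 1)^4)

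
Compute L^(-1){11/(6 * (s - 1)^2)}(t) 11 * t * exp(t)/6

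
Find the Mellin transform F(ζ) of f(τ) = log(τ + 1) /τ -pi*csc(pi*ζ) /(ζ - 1) 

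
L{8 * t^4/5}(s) 192/(5 * s^5)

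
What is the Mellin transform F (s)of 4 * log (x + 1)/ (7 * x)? -4 * pi * csc (pi * s)/ (7 * s - 7)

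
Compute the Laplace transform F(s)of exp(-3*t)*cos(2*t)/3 (s+3)/(3*((s+3)^2+4))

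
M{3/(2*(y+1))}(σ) 3*pi*csc(pi*σ)/2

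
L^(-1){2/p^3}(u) u^2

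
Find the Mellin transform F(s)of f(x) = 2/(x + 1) 2 * pi * csc(pi * s)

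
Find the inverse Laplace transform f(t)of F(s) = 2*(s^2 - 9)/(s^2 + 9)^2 2*t*cos(3*t)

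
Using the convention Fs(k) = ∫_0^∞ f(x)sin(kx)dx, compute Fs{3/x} 3 * pi/2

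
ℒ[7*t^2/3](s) 14/(3*s^3)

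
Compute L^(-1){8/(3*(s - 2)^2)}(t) 8*t*exp(2*t)/3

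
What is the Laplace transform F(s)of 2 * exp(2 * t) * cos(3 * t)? 2 * (s - 2)/((s - 2)^2 + 9)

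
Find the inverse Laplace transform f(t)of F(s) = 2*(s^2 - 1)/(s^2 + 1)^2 2*t*cos(t)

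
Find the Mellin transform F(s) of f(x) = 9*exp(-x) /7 9*gamma(s) /7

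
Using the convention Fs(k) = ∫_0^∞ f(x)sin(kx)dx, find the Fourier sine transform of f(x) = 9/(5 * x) 9 * pi/10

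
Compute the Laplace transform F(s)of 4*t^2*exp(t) 8/(s - 1)^3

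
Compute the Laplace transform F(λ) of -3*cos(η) -3*λ/(λ^2 + 1) 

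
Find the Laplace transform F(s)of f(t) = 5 5/s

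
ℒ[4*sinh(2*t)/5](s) 8/(5*(s^2 - 4))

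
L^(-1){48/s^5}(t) 2*t^4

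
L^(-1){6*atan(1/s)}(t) 6*sin(t)/t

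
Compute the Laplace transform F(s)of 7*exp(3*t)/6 7/(6*(s - 3))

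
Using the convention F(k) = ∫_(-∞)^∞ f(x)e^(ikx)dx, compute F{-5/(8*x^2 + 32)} -5*pi*exp(-2*Abs(k))/16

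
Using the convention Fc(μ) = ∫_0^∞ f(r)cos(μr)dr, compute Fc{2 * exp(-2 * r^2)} sqrt(2) * sqrt(pi) * exp(-μ^2/8)/2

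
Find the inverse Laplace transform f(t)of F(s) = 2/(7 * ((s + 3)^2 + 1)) 2 * exp(-3 * t) * sin(t)/7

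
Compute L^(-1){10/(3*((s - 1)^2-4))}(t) 5*exp(t)*sinh(2*t)/3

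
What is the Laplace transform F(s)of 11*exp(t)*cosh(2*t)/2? 11*(s - 1)/(2*((s - 1)^2 - 4))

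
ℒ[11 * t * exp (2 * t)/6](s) 11/ (6 * (s - 2)^2)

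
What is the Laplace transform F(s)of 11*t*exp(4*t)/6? 11/(6*(s - 4)^2)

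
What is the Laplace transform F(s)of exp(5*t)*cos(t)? (s - 5)/((s - 5)^2 + 1)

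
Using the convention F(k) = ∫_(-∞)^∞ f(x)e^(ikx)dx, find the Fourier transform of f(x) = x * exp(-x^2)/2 I * sqrt(pi) * k * exp(-k^2/4)/4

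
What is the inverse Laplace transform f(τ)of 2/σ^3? τ^2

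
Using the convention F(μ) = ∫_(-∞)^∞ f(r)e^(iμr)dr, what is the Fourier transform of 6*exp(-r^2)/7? 6*sqrt(pi)*exp(-μ^2/4)/7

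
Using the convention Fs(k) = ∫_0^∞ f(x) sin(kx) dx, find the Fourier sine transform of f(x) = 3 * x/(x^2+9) 3 * pi * exp(-3 * k) /2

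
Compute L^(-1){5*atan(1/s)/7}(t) 5*sin(t)/(7*t)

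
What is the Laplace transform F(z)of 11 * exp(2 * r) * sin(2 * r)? 22/((z - 2)^2+4)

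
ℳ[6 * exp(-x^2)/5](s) 3 * gamma(s/2)/5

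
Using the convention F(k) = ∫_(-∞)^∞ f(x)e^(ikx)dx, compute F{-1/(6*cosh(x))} -pi/(6*cosh(pi*k/2))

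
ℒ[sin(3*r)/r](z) atan(3/z)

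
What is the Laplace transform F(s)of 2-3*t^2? 2/s - 6/s^3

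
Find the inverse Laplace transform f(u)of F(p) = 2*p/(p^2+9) 2*cos(3*u)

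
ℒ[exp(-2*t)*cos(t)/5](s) (s + 2)/(5*((s + 2)^2 + 1))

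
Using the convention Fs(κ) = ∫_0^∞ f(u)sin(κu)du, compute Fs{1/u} pi/2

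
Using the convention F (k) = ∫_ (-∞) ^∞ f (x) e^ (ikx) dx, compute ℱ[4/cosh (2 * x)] 2 * pi/cosh (pi * k/4) 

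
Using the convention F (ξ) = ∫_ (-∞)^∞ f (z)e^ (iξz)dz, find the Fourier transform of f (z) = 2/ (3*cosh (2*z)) pi/ (3*cosh (pi*ξ/4))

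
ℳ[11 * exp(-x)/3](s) 11 * gamma(s)/3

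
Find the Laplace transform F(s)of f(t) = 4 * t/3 4/(3 * s^2)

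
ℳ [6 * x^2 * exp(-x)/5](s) 6 * gamma(s + 2)/5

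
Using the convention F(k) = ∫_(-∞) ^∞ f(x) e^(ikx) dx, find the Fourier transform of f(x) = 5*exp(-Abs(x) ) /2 5/(k^2+1) 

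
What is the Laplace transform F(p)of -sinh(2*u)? -2/(p^2 - 4)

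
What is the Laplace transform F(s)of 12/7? 12/(7 * s)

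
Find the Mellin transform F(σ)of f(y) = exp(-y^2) gamma(σ/2)/2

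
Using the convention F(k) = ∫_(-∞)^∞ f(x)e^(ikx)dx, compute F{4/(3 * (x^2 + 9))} 4 * pi * exp(-3 * Abs(k))/9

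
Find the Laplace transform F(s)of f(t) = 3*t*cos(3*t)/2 3*(s^2-9)/(2*(s^2+9)^2)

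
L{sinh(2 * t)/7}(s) 2/(7 * (s^2 - 4))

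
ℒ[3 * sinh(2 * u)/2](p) 3/(p^2 - 4)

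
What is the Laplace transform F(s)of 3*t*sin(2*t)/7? 12*s/(7*(s^2 + 4)^2)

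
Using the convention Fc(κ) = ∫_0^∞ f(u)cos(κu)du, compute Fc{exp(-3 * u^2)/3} sqrt(3) * sqrt(pi) * exp(-κ^2/12)/18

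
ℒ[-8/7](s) -8/(7*s)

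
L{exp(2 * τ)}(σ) 1/(σ - 2)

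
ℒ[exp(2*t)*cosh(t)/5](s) (s - 2)/(5*((s - 2)^2 - 1))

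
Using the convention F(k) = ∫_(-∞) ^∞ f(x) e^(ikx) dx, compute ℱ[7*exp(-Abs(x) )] 14/(k^2+1) 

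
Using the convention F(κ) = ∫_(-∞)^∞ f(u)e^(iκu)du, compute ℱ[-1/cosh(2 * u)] -pi/(2 * cosh(pi * κ/4))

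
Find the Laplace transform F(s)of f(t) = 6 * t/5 6/(5 * s^2)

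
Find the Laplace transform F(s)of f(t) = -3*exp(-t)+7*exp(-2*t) 7/(s+2) - 3/(s+1)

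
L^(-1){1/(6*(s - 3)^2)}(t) t*exp(3*t)/6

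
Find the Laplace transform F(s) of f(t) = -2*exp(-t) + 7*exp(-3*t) 7/(s + 3) - 2/(s + 1) 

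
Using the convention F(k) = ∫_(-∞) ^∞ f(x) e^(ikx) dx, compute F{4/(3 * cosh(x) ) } 4 * pi/(3 * cosh(pi * k/2) ) 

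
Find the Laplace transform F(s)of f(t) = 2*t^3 12/s^4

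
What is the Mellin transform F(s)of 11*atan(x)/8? -11*pi*sec(pi*s/2)/(16*s)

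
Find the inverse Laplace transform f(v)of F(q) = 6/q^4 v^3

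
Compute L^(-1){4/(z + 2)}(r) 4 * exp(-2 * r)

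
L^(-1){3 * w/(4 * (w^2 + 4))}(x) 3 * cos(2 * x)/4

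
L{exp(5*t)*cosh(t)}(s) (s - 5)/((s - 5)^2 - 1)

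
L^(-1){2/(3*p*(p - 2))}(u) 2*exp(u)*sinh(u)/3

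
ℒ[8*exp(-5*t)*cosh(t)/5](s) 8*(s + 5)/(5*((s + 5)^2 - 1))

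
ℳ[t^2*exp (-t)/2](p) gamma (p+2)/2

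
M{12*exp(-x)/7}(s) 12*gamma(s)/7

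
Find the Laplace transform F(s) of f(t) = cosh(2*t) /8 s/(8*(s^2 - 4) ) 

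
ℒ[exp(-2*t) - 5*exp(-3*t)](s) 1/(s + 2) - 5/(s + 3)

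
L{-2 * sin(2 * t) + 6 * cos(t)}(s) 6 * s/(s^2 + 1) - 4/(s^2 + 4)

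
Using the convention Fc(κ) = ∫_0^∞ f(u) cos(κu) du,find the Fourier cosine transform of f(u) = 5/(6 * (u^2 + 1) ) 5 * pi * exp(-κ) /12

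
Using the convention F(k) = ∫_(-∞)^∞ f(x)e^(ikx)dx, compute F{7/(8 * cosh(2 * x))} 7 * pi/(16 * cosh(pi * k/4))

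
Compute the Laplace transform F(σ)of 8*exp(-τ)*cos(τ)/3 8*(σ + 1)/(3*((σ + 1)^2 + 1))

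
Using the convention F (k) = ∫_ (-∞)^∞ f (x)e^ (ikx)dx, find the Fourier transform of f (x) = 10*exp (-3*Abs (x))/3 20/ (k^2 + 9)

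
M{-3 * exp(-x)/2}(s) -3 * gamma(s)/2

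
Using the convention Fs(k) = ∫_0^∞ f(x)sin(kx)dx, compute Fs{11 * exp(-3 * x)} 11 * k/(k^2+9)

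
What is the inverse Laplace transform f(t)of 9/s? 9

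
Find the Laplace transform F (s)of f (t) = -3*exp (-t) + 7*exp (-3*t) 7/ (s + 3)-3/ (s + 1)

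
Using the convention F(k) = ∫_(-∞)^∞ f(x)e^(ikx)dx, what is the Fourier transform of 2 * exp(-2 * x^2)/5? sqrt(2) * sqrt(pi) * exp(-k^2/8)/5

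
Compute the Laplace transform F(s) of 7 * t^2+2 14/s^3+2/s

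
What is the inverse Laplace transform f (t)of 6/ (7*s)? 6/7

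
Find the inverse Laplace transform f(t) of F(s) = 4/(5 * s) 4/5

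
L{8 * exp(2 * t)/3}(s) 8/(3 * (s - 2))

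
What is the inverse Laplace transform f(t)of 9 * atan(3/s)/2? 9 * sin(3 * t)/(2 * t)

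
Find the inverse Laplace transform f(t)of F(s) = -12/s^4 -2*t^3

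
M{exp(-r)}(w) gamma(w)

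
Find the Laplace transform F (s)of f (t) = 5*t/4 5/ (4*s^2)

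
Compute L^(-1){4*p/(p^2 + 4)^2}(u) u*sin(2*u)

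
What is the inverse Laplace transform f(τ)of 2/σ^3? τ^2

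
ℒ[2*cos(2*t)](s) 2*s/(s^2 + 4)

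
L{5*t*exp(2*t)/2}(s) 5/(2*(s - 2)^2)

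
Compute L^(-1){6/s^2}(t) 6 * t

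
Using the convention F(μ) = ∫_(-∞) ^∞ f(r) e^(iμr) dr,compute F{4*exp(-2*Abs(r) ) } 16/(μ^2+4) 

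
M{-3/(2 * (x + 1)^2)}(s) 3 * pi * (s - 1)/(2 * sin(pi * s))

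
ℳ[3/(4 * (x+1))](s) 3 * pi * csc(pi * s)/4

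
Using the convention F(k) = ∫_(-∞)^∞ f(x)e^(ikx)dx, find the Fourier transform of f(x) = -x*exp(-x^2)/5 -I*sqrt(pi)*k*exp(-k^2/4)/10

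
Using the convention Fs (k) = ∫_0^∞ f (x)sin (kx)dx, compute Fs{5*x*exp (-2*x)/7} 20*k/ (7*(k^2 + 4)^2)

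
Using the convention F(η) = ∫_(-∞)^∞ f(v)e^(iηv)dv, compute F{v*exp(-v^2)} I*sqrt(pi)*η*exp(-η^2/4)/2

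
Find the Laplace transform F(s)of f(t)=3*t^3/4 9/(2*s^4)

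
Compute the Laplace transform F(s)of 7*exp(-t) 7/(s + 1)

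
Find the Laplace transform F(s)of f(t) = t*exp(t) (s - 1)^(-2)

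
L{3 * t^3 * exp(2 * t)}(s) 18/(s - 2)^4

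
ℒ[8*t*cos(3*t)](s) 8*(s^2 - 9)/(s^2 + 9)^2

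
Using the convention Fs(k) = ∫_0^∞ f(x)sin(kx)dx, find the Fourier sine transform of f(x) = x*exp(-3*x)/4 3*k/(2*(k^2 + 9)^2)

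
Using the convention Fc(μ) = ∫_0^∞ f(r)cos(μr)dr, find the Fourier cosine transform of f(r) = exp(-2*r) 2/(μ^2+4)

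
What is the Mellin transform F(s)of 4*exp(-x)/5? 4*gamma(s)/5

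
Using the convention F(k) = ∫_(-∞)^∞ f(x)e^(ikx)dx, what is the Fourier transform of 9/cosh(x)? 9 * pi/cosh(pi * k/2)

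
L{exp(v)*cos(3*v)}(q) (q - 1)/((q - 1)^2 + 9)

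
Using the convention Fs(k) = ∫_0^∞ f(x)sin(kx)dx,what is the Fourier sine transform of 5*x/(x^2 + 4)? 5*pi*exp(-2*k)/2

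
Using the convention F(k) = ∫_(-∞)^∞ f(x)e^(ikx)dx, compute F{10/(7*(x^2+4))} 5*pi*exp(-2*Abs(k))/7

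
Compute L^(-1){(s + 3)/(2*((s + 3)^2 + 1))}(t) exp(-3*t)*cos(t)/2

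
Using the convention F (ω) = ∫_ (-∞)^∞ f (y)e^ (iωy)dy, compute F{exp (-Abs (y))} 2/ (ω^2 + 1)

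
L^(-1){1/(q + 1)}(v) exp(-v)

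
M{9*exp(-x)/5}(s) 9*gamma(s)/5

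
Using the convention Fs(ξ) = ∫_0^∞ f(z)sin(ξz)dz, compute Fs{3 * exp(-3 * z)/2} 3 * ξ/(2 * (ξ^2 + 9))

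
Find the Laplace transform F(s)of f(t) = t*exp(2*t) (s - 2)^(-2)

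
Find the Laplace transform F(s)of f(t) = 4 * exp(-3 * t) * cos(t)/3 4 * (s + 3)/(3 * ((s + 3)^2 + 1))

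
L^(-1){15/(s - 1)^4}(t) 5 * t^3 * exp(t)/2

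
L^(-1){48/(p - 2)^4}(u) 8*u^3*exp(2*u)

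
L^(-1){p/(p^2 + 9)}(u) cos(3 * u)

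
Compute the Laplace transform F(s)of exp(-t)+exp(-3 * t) 1/(s+3)+1/(s+1)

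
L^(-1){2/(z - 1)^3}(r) r^2 * exp(r)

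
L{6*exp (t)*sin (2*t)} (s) 12/ ( (s - 1)^2 + 4)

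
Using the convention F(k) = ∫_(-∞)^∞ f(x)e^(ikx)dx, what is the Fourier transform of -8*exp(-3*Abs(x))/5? -48/(5*k^2 + 45)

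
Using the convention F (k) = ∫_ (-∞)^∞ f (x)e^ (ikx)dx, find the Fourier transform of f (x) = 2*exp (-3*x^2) 2*sqrt (3)*sqrt (pi)*exp (-k^2/12)/3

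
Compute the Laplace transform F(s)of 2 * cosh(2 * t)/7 2 * s/(7 * (s^2 - 4))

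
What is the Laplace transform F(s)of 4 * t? 4/s^2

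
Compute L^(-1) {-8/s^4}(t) -4 * t^3/3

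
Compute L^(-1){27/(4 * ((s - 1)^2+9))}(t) 9 * exp(t) * sin(3 * t)/4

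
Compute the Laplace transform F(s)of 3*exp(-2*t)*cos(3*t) 3*(s + 2)/((s + 2)^2 + 9)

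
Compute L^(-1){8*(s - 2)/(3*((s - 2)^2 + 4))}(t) 8*exp(2*t)*cos(2*t)/3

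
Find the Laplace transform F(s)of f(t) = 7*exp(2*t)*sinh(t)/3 7/(3*((s - 2)^2 - 1))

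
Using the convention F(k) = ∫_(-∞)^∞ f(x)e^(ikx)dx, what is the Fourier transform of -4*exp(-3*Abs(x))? -24/(k^2 + 9)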